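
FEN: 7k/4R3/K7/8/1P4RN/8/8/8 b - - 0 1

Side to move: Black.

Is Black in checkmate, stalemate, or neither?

stalemate

Black to move; black king on h8.
In check: no.
King squares — g7: attacked by Rg4; h7: attacked by Re7; g8: attacked by Rg4.
Legal moves for Black: none.
Not in check and no legal moves → stalemate.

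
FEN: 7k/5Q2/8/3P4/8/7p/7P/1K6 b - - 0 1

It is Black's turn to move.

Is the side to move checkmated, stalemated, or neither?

stalemate

Black to move; black king on h8.
In check: no.
King squares — g7: attacked by Qf7; h7: attacked by Qf7; g8: attacked by Qf7.
Legal moves for Black: none.
Not in check and no legal moves → stalemate.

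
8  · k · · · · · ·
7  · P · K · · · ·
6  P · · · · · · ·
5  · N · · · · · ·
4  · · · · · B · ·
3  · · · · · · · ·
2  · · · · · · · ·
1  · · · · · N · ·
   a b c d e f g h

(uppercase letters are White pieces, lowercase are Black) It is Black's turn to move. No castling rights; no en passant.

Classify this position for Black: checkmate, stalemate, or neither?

checkmate

Black to move; black king on b8.
In check: yes, from the white bishop on f4.
King squares — a7: attacked by Nb5; b7: attacked by Pa6; c7: attacked by Bf4; a8: attacked by Pb7; c8: attacked by Pb7.
Legal moves for Black: none.
In check with no legal moves → checkmate.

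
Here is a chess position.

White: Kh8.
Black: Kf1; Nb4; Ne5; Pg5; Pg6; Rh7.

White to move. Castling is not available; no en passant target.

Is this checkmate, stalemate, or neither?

neither

White to move; white king on h8.
In check: yes, from the black rook on h7.
Legal moves for White: Kg8, Kxh7.
White is in check but has 2 legal moves → neither.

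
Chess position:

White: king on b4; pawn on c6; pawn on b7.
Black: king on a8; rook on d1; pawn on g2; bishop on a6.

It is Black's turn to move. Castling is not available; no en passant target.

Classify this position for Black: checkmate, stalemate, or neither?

Black to move; black king on a8.
In check: yes, from the white pawn on b7.
King squares — a7: available; b7: attacked by Pc6; b8: available.
Legal moves for Black: Kb8, Ka7, Bxb7.
Black is in check but has 3 legal moves → neither.

neither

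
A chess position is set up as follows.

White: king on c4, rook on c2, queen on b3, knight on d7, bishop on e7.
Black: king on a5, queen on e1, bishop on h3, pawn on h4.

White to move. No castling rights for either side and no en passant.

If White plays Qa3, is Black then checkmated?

yes

After Qa3: black king on a5; in check: yes, from the white queen on a3.
King squares — a4: attacked by Qa3; b4: attacked by Qa3; b5: attacked by Kc4; a6: attacked by Qa3; b6: attacked by Nd7.
Black has no legal moves → checkmate.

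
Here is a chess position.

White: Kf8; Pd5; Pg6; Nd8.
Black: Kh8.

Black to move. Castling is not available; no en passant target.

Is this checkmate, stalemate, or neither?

Black to move; black king on h8.
In check: no.
King squares — g7: attacked by Kf8; h7: attacked by Pg6; g8: attacked by Kf8.
Legal moves for Black: none.
Not in check and no legal moves → stalemate.

stalemate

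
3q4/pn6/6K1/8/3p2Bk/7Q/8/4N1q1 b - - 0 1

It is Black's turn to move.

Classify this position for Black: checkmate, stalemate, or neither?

Black to move; black king on h4.
In check: yes, from the white queen on h3.
King squares — g3: attacked by Qh3; h3: attacked by Bg4; g4: attacked by Qh3; g5: attacked by Kg6; h5: attacked by Qh3.
Legal moves for Black: none.
In check with no legal moves → checkmate.

checkmate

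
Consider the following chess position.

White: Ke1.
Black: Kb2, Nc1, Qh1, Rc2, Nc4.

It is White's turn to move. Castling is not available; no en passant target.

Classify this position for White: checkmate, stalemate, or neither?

checkmate

White to move; white king on e1.
In check: yes, from the black queen on h1.
King squares — d1: attacked by Qh1; f1: attacked by Qh1; d2: attacked by Rc2; e2: attacked by Nc1; f2: attacked by Rc2.
Legal moves for White: none.
In check with no legal moves → checkmate.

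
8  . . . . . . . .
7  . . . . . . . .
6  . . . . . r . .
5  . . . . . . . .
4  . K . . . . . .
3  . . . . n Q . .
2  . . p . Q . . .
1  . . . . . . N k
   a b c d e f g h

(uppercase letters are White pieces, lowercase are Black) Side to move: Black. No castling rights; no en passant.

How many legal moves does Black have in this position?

Black to move; king on h1.
In check: yes, from the white queen on f3.
Legal moves: Kxg1, Rxf3, Ng2.
Count: 3.

3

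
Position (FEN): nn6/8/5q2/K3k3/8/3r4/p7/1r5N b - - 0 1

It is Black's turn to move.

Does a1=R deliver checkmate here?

After a1=R: white king on a5; in check: yes, from the black rook on a1.
King squares — a4: attacked by Ra1; b4: attacked by Rb1; b5: attacked by Rb1; a6: attacked by Ra1; b6: attacked by Rb1.
White has no legal moves → checkmate.

yes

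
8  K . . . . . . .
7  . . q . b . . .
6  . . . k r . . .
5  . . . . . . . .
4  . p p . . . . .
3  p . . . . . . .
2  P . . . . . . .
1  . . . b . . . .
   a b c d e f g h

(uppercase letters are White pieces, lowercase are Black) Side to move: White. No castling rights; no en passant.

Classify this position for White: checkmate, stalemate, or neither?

stalemate

White to move; white king on a8.
In check: no.
King squares — a7: attacked by Qc7; b7: attacked by Qc7; b8: attacked by Qc7.
Legal moves for White: none.
Not in check and no legal moves → stalemate.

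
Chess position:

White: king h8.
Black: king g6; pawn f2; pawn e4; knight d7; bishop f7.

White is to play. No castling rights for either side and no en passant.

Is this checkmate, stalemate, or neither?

White to move; white king on h8.
In check: no.
King squares — g7: attacked by Kg6; h7: attacked by Kg6; g8: attacked by Bf7.
Legal moves for White: none.
Not in check and no legal moves → stalemate.

stalemate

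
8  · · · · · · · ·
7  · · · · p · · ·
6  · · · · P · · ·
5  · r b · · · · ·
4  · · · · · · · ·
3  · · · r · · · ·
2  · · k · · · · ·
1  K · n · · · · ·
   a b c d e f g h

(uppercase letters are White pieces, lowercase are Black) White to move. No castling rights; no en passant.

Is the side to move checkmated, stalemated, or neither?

White to move; white king on a1.
In check: no.
King squares — b1: attacked by Kc2; a2: attacked by Nc1; b2: attacked by Kc2.
Legal moves for White: none.
Not in check and no legal moves → stalemate.

stalemate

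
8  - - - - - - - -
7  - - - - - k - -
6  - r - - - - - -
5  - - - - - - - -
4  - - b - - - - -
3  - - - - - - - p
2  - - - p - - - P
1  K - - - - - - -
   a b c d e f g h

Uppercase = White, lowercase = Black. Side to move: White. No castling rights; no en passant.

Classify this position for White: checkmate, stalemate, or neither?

stalemate

White to move; white king on a1.
In check: no.
King squares — b1: attacked by Rb6; a2: attacked by Bc4; b2: attacked by Rb6.
Legal moves for White: none.
Not in check and no legal moves → stalemate.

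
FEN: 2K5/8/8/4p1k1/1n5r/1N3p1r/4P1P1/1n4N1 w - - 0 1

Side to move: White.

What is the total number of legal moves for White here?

White to move; king on c8.
In check: no.
Legal moves: Kd8, Kb8, Kd7, Kc7, Kb7, Nc5, Na5, Nd4, Nd2, Nc1, Na1, Nxh3+, Nxf3+, gxh3, gxf3, exf3, g3, e3, g4, e4.
Count: 20.

20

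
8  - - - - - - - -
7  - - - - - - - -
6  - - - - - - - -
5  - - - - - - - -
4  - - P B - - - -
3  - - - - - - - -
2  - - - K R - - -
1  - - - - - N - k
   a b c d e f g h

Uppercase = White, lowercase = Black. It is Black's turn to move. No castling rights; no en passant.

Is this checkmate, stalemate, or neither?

stalemate

Black to move; black king on h1.
In check: no.
King squares — g1: attacked by Bd4; g2: attacked by Re2; h2: attacked by Nf1.
Legal moves for Black: none.
Not in check and no legal moves → stalemate.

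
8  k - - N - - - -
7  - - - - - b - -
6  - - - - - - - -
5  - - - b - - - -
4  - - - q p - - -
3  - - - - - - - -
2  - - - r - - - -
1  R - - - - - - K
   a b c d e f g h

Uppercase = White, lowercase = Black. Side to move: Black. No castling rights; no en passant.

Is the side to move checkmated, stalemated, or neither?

neither

Black to move; black king on a8.
In check: yes, from the white rook on a1.
Legal moves for Black: Kb8, Ba2, Qa7, Qa4, Qxa1#, Ra2.
Black is in check but has 6 legal moves → neither.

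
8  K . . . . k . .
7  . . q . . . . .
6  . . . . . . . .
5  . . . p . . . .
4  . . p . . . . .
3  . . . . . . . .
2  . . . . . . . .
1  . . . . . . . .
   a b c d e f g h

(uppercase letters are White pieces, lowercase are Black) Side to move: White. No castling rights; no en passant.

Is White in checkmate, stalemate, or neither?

White to move; white king on a8.
In check: no.
King squares — a7: attacked by Qc7; b7: attacked by Qc7; b8: attacked by Qc7.
Legal moves for White: none.
Not in check and no legal moves → stalemate.

stalemate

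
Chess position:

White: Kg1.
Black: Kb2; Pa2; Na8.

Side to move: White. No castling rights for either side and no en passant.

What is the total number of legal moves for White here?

5

White to move; king on g1.
In check: no.
Legal moves: Kh2, Kg2, Kf2, Kh1, Kf1.
Count: 5.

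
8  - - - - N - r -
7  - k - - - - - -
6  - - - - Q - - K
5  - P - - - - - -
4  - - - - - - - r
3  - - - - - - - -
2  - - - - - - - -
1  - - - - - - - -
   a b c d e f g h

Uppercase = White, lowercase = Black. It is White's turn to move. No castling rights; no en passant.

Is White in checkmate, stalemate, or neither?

White to move; white king on h6.
In check: yes, from the black rook on h4.
King squares — g5: attacked by Rg8; h5: attacked by Rh4; g6: attacked by Rg8; g7: attacked by Rg8; h7: attacked by Rh4.
Legal moves for White: none.
In check with no legal moves → checkmate.

checkmate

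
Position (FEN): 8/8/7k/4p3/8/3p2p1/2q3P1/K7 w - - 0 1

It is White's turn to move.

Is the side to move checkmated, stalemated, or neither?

White to move; white king on a1.
In check: no.
King squares — b1: attacked by Qc2; a2: attacked by Qc2; b2: attacked by Qc2.
Legal moves for White: none.
Not in check and no legal moves → stalemate.

stalemate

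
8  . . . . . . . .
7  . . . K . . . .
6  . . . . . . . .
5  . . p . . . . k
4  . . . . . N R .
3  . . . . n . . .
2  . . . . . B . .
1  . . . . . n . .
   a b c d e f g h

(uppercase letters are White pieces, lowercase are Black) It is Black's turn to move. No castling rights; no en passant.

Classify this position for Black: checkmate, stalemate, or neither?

neither

Black to move; black king on h5.
In check: yes, from the white knight on f4.
King squares — g4: available; h4: attacked by Bf2; g5: attacked by Rg4; g6: attacked by Nf4; h6: available.
Legal moves for Black: Kh6, Kxg4.
Black is in check but has 2 legal moves → neither.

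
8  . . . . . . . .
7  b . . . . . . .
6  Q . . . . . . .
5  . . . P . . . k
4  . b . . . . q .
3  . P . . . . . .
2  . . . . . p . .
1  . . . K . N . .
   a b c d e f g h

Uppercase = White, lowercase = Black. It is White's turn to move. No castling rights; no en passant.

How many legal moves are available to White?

White to move; king on d1.
In check: yes, from the black queen on g4.
Legal moves: Kc2, Kc1, Qe2.
Count: 3.

3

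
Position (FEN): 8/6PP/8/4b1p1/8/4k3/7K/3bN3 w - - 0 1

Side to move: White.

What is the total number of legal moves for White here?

4

White to move; king on h2.
In check: yes, from the black bishop on e5.
Legal moves: Kh3, Kg2, Kh1, Kg1.
Count: 4.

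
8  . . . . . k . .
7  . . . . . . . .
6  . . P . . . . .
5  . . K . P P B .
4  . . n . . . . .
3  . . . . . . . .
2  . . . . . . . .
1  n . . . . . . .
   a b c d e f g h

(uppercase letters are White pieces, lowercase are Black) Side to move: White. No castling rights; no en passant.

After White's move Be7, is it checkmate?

After Be7: black king on f8; in check: yes, from the white bishop on e7.
Black has 5 legal replies: Kg8, Ke8, Kg7, Kf7, Kxe7.
In check but a legal move exists → not checkmate.

no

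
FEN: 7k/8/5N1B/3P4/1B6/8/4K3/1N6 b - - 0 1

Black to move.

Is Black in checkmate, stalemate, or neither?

Black to move; black king on h8.
In check: no.
King squares — g7: attacked by Bh6; h7: attacked by Nf6; g8: attacked by Nf6.
Legal moves for Black: none.
Not in check and no legal moves → stalemate.

stalemate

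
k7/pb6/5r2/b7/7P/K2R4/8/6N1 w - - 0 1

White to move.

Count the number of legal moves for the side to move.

White to move; king on a3.
In check: no.
Legal moves: Rd8+, Rd7, Rd6, Rd5, Rd4, Rh3, Rg3, Rf3, Re3, Rc3, Rb3, Rd2, Rd1, Ka4, Kb3, Kb2, Ka2, Nh3, Nf3, Ne2, h5.
Count: 21.

21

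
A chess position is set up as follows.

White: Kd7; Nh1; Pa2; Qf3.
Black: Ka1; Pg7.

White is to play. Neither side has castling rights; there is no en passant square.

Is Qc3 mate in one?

no

After Qc3: black king on a1; in check: yes, from the white queen on c3.
Black has 2 legal replies: Kxa2, Kb1.
In check but a legal move exists → not checkmate.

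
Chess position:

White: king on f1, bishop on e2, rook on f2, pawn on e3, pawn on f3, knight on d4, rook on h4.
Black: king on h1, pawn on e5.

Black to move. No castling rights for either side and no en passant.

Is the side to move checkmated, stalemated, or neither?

checkmate

Black to move; black king on h1.
In check: yes, from the white rook on h4.
King squares — g1: attacked by Kf1; g2: attacked by Kf1; h2: attacked by Rf2.
Legal moves for Black: none.
In check with no legal moves → checkmate.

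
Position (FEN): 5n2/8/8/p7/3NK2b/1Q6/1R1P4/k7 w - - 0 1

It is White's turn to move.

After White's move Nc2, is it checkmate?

After Nc2: black king on a1; in check: yes, from the white knight on c2.
King squares — b1: attacked by Rb2; a2: attacked by Rb2; b2: attacked by Qb3.
Black has no legal moves → checkmate.

yes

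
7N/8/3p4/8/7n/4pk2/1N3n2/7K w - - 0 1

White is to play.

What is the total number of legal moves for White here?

2

White to move; king on h1.
In check: yes, from the black knight on f2.
Legal moves: Kh2, Kg1.
Count: 2.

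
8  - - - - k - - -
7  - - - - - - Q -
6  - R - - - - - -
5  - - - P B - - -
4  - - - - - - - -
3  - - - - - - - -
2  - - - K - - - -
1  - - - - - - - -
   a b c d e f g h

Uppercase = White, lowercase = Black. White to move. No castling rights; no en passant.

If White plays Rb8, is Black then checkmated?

yes

After Rb8: black king on e8; in check: yes, from the white rook on b8.
King squares — d7: attacked by Qg7; e7: attacked by Qg7; f7: attacked by Qg7; d8: attacked by Rb8; f8: attacked by Qg7.
Black has no legal moves → checkmate.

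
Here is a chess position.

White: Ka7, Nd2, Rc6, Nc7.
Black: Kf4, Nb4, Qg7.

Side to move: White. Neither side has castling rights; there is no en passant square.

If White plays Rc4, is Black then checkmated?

no

After Rc4: black king on f4; in check: yes, from the white rook on c4.
Black has 6 legal replies: Kg5, Kf5, Ke5, Kg3, Ke3, Qd4+.
In check but a legal move exists → not checkmate.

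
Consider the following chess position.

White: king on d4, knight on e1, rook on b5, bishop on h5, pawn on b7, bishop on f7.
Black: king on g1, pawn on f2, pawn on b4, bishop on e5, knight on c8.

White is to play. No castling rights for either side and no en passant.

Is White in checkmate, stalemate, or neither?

neither

White to move; white king on d4.
In check: yes, from the black bishop on e5.
Legal moves for White: Kxe5, Kd5, Kc5, Ke4, Kc4, Ke3, Kd3, Rxe5.
White is in check but has 8 legal moves → neither.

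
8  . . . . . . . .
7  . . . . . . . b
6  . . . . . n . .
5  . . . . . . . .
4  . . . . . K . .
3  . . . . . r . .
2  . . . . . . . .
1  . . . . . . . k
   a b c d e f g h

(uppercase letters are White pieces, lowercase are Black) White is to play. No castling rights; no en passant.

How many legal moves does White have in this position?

3

White to move; king on f4.
In check: yes, from the black rook on f3.
Legal moves: Kg5, Ke5, Kxf3.
Count: 3.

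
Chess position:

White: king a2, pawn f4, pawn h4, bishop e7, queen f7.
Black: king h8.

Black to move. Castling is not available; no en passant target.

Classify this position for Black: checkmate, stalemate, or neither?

stalemate

Black to move; black king on h8.
In check: no.
King squares — g7: attacked by Qf7; h7: attacked by Qf7; g8: attacked by Qf7.
Legal moves for Black: none.
Not in check and no legal moves → stalemate.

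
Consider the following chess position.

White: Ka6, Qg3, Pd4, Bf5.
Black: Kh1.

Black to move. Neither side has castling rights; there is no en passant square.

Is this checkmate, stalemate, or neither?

Black to move; black king on h1.
In check: no.
King squares — g1: attacked by Qg3; g2: attacked by Qg3; h2: attacked by Qg3.
Legal moves for Black: none.
Not in check and no legal moves → stalemate.

stalemate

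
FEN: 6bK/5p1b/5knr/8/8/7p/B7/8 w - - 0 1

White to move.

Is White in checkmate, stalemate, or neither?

checkmate

White to move; white king on h8.
In check: yes, from the black knight on g6.
King squares — g7: attacked by Kf6; h7: attacked by Rh6; g8: attacked by Bh7.
Legal moves for White: none.
In check with no legal moves → checkmate.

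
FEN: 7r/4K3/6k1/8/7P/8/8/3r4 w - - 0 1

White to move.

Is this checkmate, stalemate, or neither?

neither

White to move; white king on e7.
In check: no.
Legal moves for White: Ke6, h5+.
White has 2 legal moves and is not in check → neither.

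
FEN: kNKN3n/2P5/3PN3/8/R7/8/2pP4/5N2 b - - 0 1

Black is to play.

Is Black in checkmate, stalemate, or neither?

checkmate

Black to move; black king on a8.
In check: yes, from the white rook on a4.
King squares — a7: attacked by Ra4; b7: attacked by Kc8; b8: attacked by Pc7.
Legal moves for Black: none.
In check with no legal moves → checkmate.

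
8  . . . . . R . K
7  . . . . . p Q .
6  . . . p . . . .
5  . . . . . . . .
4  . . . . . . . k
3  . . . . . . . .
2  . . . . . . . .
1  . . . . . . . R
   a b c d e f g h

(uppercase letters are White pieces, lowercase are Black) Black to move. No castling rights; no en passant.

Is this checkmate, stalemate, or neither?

Black to move; black king on h4.
In check: yes, from the white rook on h1.
King squares — g3: attacked by Qg7; h3: attacked by Rh1; g4: attacked by Qg7; g5: attacked by Qg7; h5: attacked by Rh1.
Legal moves for Black: none.
In check with no legal moves → checkmate.

checkmate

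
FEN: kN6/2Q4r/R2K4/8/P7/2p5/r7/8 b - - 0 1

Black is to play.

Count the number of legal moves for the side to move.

0

Black to move; king on a8.
In check: yes, from the white rook on a6.
Legal moves: none.
Count: 0.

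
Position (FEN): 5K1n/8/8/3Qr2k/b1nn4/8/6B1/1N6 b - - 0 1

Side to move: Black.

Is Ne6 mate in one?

no

After Ne6: white king on f8; in check: yes, from the black knight on e6.
White has 3 legal replies: Kg8, Ke7, Qxe6.
In check but a legal move exists → not checkmate.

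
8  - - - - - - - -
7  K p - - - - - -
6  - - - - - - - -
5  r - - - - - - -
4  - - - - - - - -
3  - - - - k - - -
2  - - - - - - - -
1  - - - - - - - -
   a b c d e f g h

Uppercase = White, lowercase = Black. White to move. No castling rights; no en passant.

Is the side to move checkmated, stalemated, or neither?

neither

White to move; white king on a7.
In check: yes, from the black rook on a5.
Legal moves for White: Kb8, Kxb7, Kb6.
White is in check but has 3 legal moves → neither.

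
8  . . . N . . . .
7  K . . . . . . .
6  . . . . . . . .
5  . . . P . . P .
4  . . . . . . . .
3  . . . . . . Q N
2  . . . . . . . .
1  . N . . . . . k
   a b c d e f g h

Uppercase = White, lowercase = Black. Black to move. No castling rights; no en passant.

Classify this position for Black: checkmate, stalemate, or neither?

Black to move; black king on h1.
In check: no.
King squares — g1: attacked by Qg3; g2: attacked by Qg3; h2: attacked by Qg3.
Legal moves for Black: none.
Not in check and no legal moves → stalemate.

stalemate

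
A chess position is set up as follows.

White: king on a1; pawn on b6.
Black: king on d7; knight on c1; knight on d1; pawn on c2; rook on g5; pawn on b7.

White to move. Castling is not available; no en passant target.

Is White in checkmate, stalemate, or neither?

White to move; white king on a1.
In check: no.
King squares — b1: attacked by Pc2; a2: attacked by Nc1; b2: attacked by Nd1.
Legal moves for White: none.
Not in check and no legal moves → stalemate.

stalemate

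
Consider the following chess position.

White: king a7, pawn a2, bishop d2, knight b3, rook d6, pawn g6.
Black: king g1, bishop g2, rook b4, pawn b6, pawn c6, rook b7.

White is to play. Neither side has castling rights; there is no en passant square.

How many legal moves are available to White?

3

White to move; king on a7.
In check: yes, from the black rook on b7.
Legal moves: Ka8, Kxb7, Ka6.
Count: 3.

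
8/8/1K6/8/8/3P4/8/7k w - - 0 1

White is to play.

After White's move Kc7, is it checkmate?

After Kc7: black king on h1; in check: no.
Black is not in check, so this cannot be checkmate.

no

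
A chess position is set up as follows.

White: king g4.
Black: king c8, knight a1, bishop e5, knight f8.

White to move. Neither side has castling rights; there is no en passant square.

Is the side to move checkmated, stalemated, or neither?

neither

White to move; white king on g4.
In check: no.
Legal moves for White: Kh5, Kg5, Kf5, Kh4, Kh3, Kf3.
White has 6 legal moves and is not in check → neither.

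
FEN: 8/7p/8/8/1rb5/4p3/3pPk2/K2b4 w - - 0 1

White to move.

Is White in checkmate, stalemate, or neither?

White to move; white king on a1.
In check: no.
King squares — b1: attacked by Rb4; a2: attacked by Bc4; b2: attacked by Rb4.
Legal moves for White: none.
Not in check and no legal moves → stalemate.

stalemate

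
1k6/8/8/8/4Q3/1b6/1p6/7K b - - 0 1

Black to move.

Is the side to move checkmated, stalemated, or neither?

neither

Black to move; black king on b8.
In check: no.
Legal moves for Black: Kc8, Kc7, Ka7, Bg8, Bf7, Be6, Bd5, Bc4, Ba4, Bc2, Ba2, Bd1, b1=Q+, b1=R+, b1=B, b1=N.
Black has 16 legal moves and is not in check → neither.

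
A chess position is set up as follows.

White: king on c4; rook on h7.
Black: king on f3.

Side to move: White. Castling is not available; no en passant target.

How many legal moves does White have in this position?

22

White to move; king on c4.
In check: no.
Legal moves: Rh8, Rg7, Rf7+, Re7, Rd7, Rc7, Rb7, Ra7, Rh6, Rh5, Rh4, Rh3+, Rh2, Rh1, Kd5, Kc5, Kb5, Kd4, Kb4, Kd3, Kc3, Kb3.
Count: 22.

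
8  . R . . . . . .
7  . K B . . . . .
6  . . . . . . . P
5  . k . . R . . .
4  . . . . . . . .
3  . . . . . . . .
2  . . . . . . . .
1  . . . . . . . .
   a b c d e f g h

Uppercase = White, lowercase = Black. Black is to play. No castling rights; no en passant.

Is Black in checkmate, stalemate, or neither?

Black to move; black king on b5.
In check: yes, from the white rook on e5.
King squares — a4: available; b4: available; c4: available; a5: attacked by Re5; c5: attacked by Re5; a6: attacked by Kb7; b6: attacked by Kb7; c6: attacked by Kb7.
Legal moves for Black: Kc4, Kb4, Ka4.
Black is in check but has 3 legal moves → neither.

neither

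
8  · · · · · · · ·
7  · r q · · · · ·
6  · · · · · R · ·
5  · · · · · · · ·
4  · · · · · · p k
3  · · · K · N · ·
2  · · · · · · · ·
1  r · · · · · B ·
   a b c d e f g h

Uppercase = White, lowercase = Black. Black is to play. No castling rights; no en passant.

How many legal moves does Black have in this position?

Black to move; king on h4.
In check: yes, from the white knight on f3.
Legal moves: Kh5, Kh3, Kg3, gxf3.
Count: 4.

4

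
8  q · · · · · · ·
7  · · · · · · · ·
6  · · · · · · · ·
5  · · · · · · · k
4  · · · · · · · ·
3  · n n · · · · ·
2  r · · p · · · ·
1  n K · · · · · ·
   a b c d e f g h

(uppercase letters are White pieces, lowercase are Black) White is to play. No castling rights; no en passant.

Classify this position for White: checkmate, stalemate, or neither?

checkmate

White to move; white king on b1.
In check: yes, from the black knight on c3.
King squares — a1: attacked by Ra2; c1: attacked by Pd2; a2: attacked by Nc3; b2: attacked by Ra2; c2: attacked by Na1.
Legal moves for White: none.
In check with no legal moves → checkmate.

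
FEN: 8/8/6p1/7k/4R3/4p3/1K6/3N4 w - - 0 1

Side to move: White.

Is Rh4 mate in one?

After Rh4: black king on h5; in check: yes, from the white rook on h4.
Black has 2 legal replies: Kg5, Kxh4.
In check but a legal move exists → not checkmate.

no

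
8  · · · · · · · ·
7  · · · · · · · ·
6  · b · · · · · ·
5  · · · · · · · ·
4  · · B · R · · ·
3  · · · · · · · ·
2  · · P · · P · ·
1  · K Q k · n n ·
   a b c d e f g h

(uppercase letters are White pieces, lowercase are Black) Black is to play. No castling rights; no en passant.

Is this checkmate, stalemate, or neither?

checkmate

Black to move; black king on d1.
In check: yes, from the white queen on c1.
King squares — c1: attacked by Kb1; e1: attacked by Qc1; c2: attacked by Kb1; d2: attacked by Qc1; e2: attacked by Bc4.
Legal moves for Black: none.
In check with no legal moves → checkmate.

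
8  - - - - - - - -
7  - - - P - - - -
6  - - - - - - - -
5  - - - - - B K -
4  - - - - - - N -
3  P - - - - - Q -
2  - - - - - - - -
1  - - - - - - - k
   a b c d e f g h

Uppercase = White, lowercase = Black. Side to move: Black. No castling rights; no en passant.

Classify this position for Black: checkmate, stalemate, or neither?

stalemate

Black to move; black king on h1.
In check: no.
King squares — g1: attacked by Qg3; g2: attacked by Qg3; h2: attacked by Qg3.
Legal moves for Black: none.
Not in check and no legal moves → stalemate.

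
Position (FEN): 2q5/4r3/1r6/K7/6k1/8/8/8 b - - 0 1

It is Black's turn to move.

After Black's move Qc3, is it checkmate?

After Qc3: white king on a5; in check: yes, from the black queen on c3.
White has 2 legal replies: Kxb6, Ka4.
In check but a legal move exists → not checkmate.

no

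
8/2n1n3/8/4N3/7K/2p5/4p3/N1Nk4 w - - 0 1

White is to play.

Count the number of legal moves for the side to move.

19

White to move; king on h4.
In check: no.
Legal moves: Nf7, Nd7, Ng6, Nc6, Ng4, Nc4, Nf3, Ned3, Kh5, Kg5, Kg4, Kh3, Kg3, Ncd3, Ncb3, Nxe2, Na2, Nab3, Nc2.
Count: 19.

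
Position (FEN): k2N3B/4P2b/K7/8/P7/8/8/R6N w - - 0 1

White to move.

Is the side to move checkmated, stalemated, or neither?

neither

White to move; white king on a6.
In check: no.
Legal moves for White include: Bg7, Bf6, Be5, Bd4, Bc3, Bb2, Nf7, Nb7, Ne6, Nc6, Kb6, Kb5, Ka5, Ng3, Nf2, Ra3, Ra2, Rg1, ... (list truncated; more exist).
White has legal moves and is not in check → neither.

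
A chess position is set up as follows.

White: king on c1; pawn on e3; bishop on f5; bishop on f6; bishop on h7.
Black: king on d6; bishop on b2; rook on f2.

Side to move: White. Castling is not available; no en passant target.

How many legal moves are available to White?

White to move; king on c1.
In check: yes, from the black bishop on b2.
Legal moves: Kd1, Kb1, Bxb2.
Count: 3.

3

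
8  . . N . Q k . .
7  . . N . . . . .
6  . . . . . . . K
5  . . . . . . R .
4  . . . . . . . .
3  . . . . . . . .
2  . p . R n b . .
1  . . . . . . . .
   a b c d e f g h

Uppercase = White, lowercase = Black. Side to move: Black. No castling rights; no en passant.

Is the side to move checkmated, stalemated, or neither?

checkmate

Black to move; black king on f8.
In check: yes, from the white queen on e8.
King squares — e7: attacked by Nc8; f7: attacked by Qe8; g7: attacked by Rg5; e8: attacked by Nc7; g8: attacked by Rg5.
Legal moves for Black: none.
In check with no legal moves → checkmate.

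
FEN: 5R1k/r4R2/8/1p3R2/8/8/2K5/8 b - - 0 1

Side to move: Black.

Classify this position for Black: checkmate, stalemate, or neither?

Black to move; black king on h8.
In check: yes, from the white rook on f8.
King squares — g7: attacked by Rf7; h7: attacked by Rf7; g8: attacked by Rf8.
Legal moves for Black: none.
In check with no legal moves → checkmate.

checkmate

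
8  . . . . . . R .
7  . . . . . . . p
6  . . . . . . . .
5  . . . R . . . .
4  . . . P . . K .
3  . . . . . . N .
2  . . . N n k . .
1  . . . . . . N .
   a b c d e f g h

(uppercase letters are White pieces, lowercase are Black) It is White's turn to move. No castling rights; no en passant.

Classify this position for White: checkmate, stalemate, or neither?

White to move; white king on g4.
In check: no.
Legal moves for White include: Rh8, Rf8+, Re8, Rgd8, Rc8, Rb8, Ra8, Rg7, Rg6, Rgg5, Rdd8, Rd7, Rd6, Rh5, Rdg5, Rf5+, Re5, Rc5, ... (list truncated; more exist).
White has legal moves and is not in check → neither.

neither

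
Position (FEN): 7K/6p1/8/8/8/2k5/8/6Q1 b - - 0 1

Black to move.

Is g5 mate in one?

no

After g5: white king on h8; in check: no.
White is not in check, so this cannot be checkmate.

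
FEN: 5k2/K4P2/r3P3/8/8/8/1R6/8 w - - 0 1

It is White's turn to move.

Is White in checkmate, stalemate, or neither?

White to move; white king on a7.
In check: yes, from the black rook on a6.
King squares — a6: available; b6: attacked by Ra6; b7: available; a8: attacked by Ra6; b8: available.
Legal moves for White: Kb8, Kb7, Kxa6.
White is in check but has 3 legal moves → neither.

neither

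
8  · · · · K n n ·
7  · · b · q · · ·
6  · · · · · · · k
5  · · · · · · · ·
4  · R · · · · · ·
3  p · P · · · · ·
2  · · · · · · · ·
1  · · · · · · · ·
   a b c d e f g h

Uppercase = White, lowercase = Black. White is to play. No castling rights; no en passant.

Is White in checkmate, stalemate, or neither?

checkmate

White to move; white king on e8.
In check: yes, from the black queen on e7.
King squares — d7: attacked by Qe7; e7: attacked by Ng8; f7: attacked by Qe7; d8: attacked by Bc7; f8: attacked by Qe7.
Legal moves for White: none.
In check with no legal moves → checkmate.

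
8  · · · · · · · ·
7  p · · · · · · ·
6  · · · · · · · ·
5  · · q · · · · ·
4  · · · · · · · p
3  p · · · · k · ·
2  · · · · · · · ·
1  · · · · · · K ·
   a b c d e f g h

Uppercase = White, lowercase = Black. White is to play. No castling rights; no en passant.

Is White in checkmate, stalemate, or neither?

White to move; white king on g1.
In check: yes, from the black queen on c5.
King squares — f1: available; h1: available; f2: attacked by Kf3; g2: attacked by Kf3; h2: available.
Legal moves for White: Kh2, Kh1, Kf1.
White is in check but has 3 legal moves → neither.

neither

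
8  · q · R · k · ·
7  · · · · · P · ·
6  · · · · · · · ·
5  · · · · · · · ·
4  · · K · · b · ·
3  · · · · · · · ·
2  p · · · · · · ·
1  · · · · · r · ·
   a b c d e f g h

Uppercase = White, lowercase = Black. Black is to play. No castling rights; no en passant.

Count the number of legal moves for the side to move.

Black to move; king on f8.
In check: yes, from the white rook on d8.
Legal moves: Kg7, Kxf7, Ke7, Qxd8.
Count: 4.

4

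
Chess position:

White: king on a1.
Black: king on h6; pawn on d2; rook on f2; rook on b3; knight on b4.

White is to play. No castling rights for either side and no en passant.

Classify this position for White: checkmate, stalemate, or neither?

stalemate

White to move; white king on a1.
In check: no.
King squares — b1: attacked by Rb3; a2: attacked by Nb4; b2: attacked by Rb3.
Legal moves for White: none.
Not in check and no legal moves → stalemate.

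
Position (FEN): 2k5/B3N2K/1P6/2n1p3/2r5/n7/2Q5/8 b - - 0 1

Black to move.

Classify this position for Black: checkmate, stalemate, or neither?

Black to move; black king on c8.
In check: yes, from the white knight on e7.
King squares — b7: available; c7: attacked by Pb6; d7: available; b8: attacked by Ba7; d8: available.
Legal moves for Black: Kd8, Kd7, Kb7.
Black is in check but has 3 legal moves → neither.

neither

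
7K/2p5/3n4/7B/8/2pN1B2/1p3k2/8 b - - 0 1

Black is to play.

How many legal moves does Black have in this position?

Black to move; king on f2.
In check: yes, from the white knight on d3.
Legal moves: Kg3, Ke3, Kg1, Kf1.
Count: 4.

4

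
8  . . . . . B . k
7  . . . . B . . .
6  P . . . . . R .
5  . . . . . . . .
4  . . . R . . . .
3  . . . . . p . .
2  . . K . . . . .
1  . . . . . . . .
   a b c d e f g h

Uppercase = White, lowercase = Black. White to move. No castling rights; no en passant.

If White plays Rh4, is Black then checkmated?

yes

After Rh4: black king on h8; in check: yes, from the white rook on h4.
King squares — g7: attacked by Rg6; h7: attacked by Rh4; g8: attacked by Rg6.
Black has no legal moves → checkmate.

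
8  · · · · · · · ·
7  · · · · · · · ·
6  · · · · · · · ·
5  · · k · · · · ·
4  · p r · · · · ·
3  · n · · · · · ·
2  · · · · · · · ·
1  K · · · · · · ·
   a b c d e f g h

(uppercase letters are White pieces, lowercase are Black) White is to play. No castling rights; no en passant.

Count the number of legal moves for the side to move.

White to move; king on a1.
In check: yes, from the black knight on b3.
Legal moves: Kb2, Ka2, Kb1.
Count: 3.

3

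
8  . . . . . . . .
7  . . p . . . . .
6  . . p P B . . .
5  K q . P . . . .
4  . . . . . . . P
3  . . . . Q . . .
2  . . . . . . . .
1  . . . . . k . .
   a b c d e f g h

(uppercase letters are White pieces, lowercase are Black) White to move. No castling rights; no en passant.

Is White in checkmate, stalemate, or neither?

checkmate

White to move; white king on a5.
In check: yes, from the black queen on b5.
King squares — a4: attacked by Qb5; b4: attacked by Qb5; b5: attacked by Pc6; a6: attacked by Qb5; b6: attacked by Qb5.
Legal moves for White: none.
In check with no legal moves → checkmate.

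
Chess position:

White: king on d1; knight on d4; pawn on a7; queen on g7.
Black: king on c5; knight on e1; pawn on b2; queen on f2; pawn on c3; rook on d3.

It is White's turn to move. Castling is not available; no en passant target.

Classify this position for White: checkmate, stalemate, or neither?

checkmate

White to move; white king on d1.
In check: yes, from the black rook on d3.
King squares — c1: attacked by Pb2; e1: attacked by Qf2; c2: attacked by Ne1; d2: attacked by Qf2; e2: attacked by Qf2.
Legal moves for White: none.
In check with no legal moves → checkmate.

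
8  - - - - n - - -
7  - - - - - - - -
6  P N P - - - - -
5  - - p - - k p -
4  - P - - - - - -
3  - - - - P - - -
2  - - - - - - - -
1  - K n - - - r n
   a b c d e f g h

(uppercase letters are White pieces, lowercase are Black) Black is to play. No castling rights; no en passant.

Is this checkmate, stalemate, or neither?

Black to move; black king on f5.
In check: no.
Legal moves for Black include: Ng7, Nc7, Nf6, Nd6, Kg6, Kf6, Ke6, Ke5, Kg4, Ke4, Ng3, Nf2, Rg4, Rg3, Rg2, Rf1, Re1, Rd1, ... (list truncated; more exist).
Black has legal moves and is not in check → neither.

neither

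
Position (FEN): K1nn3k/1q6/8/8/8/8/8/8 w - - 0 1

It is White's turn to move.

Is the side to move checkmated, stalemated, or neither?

checkmate

White to move; white king on a8.
In check: yes, from the black queen on b7.
King squares — a7: attacked by Qb7; b7: attacked by Nd8; b8: attacked by Qb7.
Legal moves for White: none.
In check with no legal moves → checkmate.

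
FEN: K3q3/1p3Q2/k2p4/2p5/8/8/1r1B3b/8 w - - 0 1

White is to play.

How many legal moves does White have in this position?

White to move; king on a8.
In check: yes, from the black queen on e8.
Legal moves: Qxe8.
Count: 1.

1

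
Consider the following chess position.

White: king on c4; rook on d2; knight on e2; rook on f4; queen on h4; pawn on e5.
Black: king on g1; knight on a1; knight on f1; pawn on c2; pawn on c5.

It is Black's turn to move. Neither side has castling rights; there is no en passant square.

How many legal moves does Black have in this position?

1

Black to move; king on g1.
In check: yes, from the white knight on e2.
Legal moves: Kg2.
Count: 1.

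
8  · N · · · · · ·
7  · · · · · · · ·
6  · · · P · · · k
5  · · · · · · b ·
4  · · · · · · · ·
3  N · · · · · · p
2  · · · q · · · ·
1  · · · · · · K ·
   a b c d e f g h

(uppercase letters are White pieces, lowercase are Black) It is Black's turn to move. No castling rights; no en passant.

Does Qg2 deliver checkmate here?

yes

After Qg2: white king on g1; in check: yes, from the black queen on g2.
King squares — f1: attacked by Qg2; h1: attacked by Qg2; f2: attacked by Qg2; g2: attacked by Ph3; h2: attacked by Qg2.
White has no legal moves → checkmate.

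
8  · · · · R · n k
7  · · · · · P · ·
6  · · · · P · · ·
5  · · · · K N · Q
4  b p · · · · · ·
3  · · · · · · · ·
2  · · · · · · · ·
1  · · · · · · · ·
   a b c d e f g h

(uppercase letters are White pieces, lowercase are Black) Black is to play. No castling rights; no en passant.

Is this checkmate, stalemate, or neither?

Black to move; black king on h8.
In check: yes, from the white queen on h5.
King squares — g7: attacked by Nf5; h7: attacked by Qh5; g8: own knight.
Legal moves for Black: none.
In check with no legal moves → checkmate.

checkmate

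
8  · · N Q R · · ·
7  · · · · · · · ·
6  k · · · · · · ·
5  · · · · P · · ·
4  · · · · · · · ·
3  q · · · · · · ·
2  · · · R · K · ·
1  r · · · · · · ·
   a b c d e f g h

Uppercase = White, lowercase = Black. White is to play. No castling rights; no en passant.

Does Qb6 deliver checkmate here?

After Qb6: black king on a6; in check: yes, from the white queen on b6.
King squares — a5: attacked by Qb6; b5: attacked by Qb6; b6: attacked by Nc8; a7: attacked by Qb6; b7: attacked by Qb6.
Black has no legal moves → checkmate.

yes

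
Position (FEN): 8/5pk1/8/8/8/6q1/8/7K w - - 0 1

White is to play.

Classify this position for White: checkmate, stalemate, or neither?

White to move; white king on h1.
In check: no.
King squares — g1: attacked by Qg3; g2: attacked by Qg3; h2: attacked by Qg3.
Legal moves for White: none.
Not in check and no legal moves → stalemate.

stalemate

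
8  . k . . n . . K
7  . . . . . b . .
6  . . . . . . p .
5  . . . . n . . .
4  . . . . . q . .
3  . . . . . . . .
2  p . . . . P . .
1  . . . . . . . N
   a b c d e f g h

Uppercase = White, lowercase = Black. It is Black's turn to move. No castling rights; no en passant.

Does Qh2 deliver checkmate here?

After Qh2: white king on h8; in check: yes, from the black queen on h2.
King squares — g7: attacked by Ne8; h7: attacked by Qh2; g8: attacked by Bf7.
White has no legal moves → checkmate.

yes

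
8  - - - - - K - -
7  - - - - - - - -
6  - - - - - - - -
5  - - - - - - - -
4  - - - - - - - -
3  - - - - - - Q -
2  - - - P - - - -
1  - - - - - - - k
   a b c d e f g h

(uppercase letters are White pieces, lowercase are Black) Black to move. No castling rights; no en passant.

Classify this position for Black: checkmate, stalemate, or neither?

stalemate

Black to move; black king on h1.
In check: no.
King squares — g1: attacked by Qg3; g2: attacked by Qg3; h2: attacked by Qg3.
Legal moves for Black: none.
Not in check and no legal moves → stalemate.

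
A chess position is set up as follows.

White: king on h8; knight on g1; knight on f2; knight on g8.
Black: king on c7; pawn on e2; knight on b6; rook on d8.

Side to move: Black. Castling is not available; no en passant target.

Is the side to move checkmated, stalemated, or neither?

neither

Black to move; black king on c7.
In check: no.
Legal moves for Black include: Rxg8+, Rf8, Re8, Rc8, Rb8, Ra8, Rd7, Rd6, Rd5, Rd4, Rd3, Rd2, Rd1, Kc8, Kb8, Kd7, Kb7, Kd6, ... (list truncated; more exist).
Black has legal moves and is not in check → neither.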